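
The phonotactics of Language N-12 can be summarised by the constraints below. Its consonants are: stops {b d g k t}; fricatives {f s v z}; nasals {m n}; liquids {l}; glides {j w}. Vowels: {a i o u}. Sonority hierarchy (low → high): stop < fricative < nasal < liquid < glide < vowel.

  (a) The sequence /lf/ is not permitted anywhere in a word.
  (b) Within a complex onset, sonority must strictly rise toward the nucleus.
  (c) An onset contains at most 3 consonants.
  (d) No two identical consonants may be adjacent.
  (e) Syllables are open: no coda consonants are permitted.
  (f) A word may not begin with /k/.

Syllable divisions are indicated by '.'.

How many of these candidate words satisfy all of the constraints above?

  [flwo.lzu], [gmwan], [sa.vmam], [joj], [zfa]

[flwo.lzu] — violates constraint (b): syllable 2 onset /lz/: /l/ (liquid, 4) → /z/ (fricative, 2) does not rise → ill-formed
[gmwan] — violates constraint (e): syllable 1 coda /n/ has 1 consonant (> 0) → ill-formed
[sa.vmam] — violates constraint (e): syllable 2 coda /m/ has 1 consonant (> 0) → ill-formed
[joj] — violates constraint (e): syllable 1 coda /j/ has 1 consonant (> 0) → ill-formed
[zfa] — violates constraint (b): syllable 1 onset /zf/: /z/ (fricative, 2) → /f/ (fricative, 2) does not rise → ill-formed
No form is well-formed → 0.

0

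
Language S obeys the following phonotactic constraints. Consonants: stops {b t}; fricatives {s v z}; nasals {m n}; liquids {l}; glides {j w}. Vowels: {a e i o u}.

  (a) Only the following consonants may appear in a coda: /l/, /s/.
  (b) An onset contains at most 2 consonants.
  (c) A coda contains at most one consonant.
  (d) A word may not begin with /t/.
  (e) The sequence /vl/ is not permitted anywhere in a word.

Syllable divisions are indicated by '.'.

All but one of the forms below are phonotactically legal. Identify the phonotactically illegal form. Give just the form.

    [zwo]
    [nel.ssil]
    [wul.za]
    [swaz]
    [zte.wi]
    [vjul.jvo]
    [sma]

[zwo] — σ1 onset /zw/ (2C), coda /∅/ ok → phonotactically legal
[nel.ssil] — σ1 onset /n/, coda /l/ ok; σ2 onset /ss/ (2C), coda /l/ ok → phonotactically legal
[wul.za] — σ1 onset /w/, coda /l/ ok; σ2 onset /z/, coda /∅/ ok → phonotactically legal
[swaz] — violates constraint (a): syllable 1 coda contains /z/, which is not a licensed coda consonant → phonotactically illegal
[zte.wi] — σ1 onset /zt/ (2C), coda /∅/ ok; σ2 onset /w/, coda /∅/ ok → phonotactically legal
[vjul.jvo] — σ1 onset /vj/ (2C), coda /l/ ok; σ2 onset /jv/ (2C), coda /∅/ ok → phonotactically legal
[sma] — σ1 onset /sm/ (2C), coda /∅/ ok → phonotactically legal

[swaz]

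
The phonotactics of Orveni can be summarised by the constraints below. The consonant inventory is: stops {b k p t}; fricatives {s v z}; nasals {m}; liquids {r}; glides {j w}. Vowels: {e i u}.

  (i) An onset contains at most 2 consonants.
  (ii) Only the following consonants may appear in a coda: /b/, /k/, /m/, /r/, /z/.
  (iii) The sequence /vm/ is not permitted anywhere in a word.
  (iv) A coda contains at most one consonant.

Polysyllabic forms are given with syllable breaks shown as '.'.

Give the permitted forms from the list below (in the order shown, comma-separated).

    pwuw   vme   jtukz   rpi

pwuw — violates constraint (ii): syllable 1 coda contains /w/, which is not a licensed coda consonant → not permitted
vme — violates constraint (iii): contains banned sequence /vm/ → not permitted
jtukz — violates constraint (iv): syllable 1 coda /kz/ has 2 consonants (> 1) → not permitted
rpi — σ1 onset /rp/ (2C), coda /∅/ ok → permitted

rpi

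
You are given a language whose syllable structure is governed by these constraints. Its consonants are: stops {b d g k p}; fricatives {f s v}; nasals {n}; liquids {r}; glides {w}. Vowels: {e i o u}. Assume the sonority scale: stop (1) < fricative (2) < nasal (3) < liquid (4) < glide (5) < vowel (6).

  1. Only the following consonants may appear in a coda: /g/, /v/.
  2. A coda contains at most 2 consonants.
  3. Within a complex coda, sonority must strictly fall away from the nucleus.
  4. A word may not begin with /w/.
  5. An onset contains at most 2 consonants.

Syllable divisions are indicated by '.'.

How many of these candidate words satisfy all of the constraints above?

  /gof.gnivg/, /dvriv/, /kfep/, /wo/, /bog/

1

/gof.gnivg/ — violates constraint 1: syllable 1 coda contains /f/, which is not a licensed coda consonant → phonotactically illegal
/dvriv/ — violates constraint 5: syllable 1 onset /dvr/ has 3 consonants (> 2) → phonotactically illegal
/kfep/ — violates constraint 1: syllable 1 coda contains /p/, which is not a licensed coda consonant → phonotactically illegal
/wo/ — violates constraint 4: word begins with /w/ → phonotactically illegal
/bog/ — σ1 onset /b/, coda /g/ ok → phonotactically legal
Phonotactically legal: /bog/ → 1.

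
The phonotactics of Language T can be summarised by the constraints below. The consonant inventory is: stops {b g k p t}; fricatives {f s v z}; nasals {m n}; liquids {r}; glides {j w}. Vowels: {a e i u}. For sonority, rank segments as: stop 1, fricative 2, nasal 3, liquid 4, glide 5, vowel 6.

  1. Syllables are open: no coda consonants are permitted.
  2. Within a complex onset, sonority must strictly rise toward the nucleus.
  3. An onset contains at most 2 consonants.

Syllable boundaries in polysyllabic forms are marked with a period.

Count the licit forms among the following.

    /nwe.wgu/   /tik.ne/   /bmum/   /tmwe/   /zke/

/nwe.wgu/ — violates constraint 2: syllable 2 onset /wg/: /w/ (glide, 5) → /g/ (stop, 1) does not rise → illicit
/tik.ne/ — violates constraint 1: syllable 1 coda /k/ has 1 consonant (> 0) → illicit
/bmum/ — violates constraint 1: syllable 1 coda /m/ has 1 consonant (> 0) → illicit
/tmwe/ — violates constraint 3: syllable 1 onset /tmw/ has 3 consonants (> 2) → illicit
/zke/ — violates constraint 2: syllable 1 onset /zk/: /z/ (fricative, 2) → /k/ (stop, 1) does not rise → illicit
No form is licit → 0.

0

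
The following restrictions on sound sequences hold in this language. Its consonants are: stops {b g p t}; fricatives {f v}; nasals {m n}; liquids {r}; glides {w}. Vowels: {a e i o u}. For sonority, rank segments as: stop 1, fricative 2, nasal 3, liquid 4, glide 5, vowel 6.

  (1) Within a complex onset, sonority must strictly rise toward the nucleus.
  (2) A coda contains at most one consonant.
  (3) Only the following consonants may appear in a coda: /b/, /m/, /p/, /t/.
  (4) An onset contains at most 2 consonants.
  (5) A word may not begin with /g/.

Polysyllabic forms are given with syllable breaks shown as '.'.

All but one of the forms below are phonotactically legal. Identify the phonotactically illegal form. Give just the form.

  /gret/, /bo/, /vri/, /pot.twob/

/gret/ — violates constraint 5: word begins with /g/ → phonotactically illegal
/bo/ — σ1 onset /b/, coda /∅/ ok → phonotactically legal
/vri/ — σ1 onset /vr/ (2→4 rises), coda /∅/ ok → phonotactically legal
/pot.twob/ — σ1 onset /p/, coda /t/ ok; σ2 onset /tw/ (1→5 rises), coda /b/ ok → phonotactically legal

/gret/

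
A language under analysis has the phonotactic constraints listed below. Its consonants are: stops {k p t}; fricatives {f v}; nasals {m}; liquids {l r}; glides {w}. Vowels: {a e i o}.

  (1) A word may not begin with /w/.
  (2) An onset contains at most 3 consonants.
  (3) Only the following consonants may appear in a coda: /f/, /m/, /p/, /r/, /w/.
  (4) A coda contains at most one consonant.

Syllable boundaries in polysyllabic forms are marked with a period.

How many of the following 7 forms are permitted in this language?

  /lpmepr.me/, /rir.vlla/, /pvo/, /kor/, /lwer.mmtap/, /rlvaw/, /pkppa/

/lpmepr.me/ — violates constraint 4: syllable 1 coda /pr/ has 2 consonants (> 1) → not permitted
/rir.vlla/ — σ1 onset /r/, coda /r/ ok; σ2 onset /vll/ (3C), coda /∅/ ok → permitted
/pvo/ — σ1 onset /pv/ (2C), coda /∅/ ok → permitted
/kor/ — σ1 onset /k/, coda /r/ ok → permitted
/lwer.mmtap/ — σ1 onset /lw/ (2C), coda /r/ ok; σ2 onset /mmt/ (3C), coda /p/ ok → permitted
/rlvaw/ — σ1 onset /rlv/ (3C), coda /w/ ok → permitted
/pkppa/ — violates constraint 2: syllable 1 onset /pkpp/ has 4 consonants (> 3) → not permitted
Permitted: /rir.vlla/, /pvo/, /kor/, /lwer.mmtap/, /rlvaw/ → 5.

5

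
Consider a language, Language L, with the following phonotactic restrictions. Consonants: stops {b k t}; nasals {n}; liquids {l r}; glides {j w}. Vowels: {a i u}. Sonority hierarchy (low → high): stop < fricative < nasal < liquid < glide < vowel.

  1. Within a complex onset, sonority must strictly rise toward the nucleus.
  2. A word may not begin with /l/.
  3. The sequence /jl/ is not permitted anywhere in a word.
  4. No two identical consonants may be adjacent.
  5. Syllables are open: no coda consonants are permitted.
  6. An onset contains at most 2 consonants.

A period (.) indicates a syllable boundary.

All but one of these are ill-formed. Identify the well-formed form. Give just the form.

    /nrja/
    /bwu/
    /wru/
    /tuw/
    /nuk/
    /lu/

/nrja/ — violates constraint 6: syllable 1 onset /nrj/ has 3 consonants (> 2) → ill-formed
/bwu/ — σ1 onset /bw/ (1→5 rises), coda /∅/ ok → well-formed
/wru/ — violates constraint 1: syllable 1 onset /wr/: /w/ (glide, 5) → /r/ (liquid, 4) does not rise → ill-formed
/tuw/ — violates constraint 5: syllable 1 coda /w/ has 1 consonant (> 0) → ill-formed
/nuk/ — violates constraint 5: syllable 1 coda /k/ has 1 consonant (> 0) → ill-formed
/lu/ — violates constraint 2: word begins with /l/ → ill-formed

/bwu/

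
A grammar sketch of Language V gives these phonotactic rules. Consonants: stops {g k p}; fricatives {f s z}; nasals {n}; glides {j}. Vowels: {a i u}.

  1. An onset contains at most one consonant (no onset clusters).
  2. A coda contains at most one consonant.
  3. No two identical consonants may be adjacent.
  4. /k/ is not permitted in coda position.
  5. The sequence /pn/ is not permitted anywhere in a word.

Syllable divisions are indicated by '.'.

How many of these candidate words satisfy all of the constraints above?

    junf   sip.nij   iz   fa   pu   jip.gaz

junf — violates constraint 2: syllable 1 coda /nf/ has 2 consonants (> 1) → not permitted
sip.nij — violates constraint 5: contains banned sequence /pn/ → not permitted
iz — σ1 onset /∅/, coda /z/ ok → permitted
fa — σ1 onset /f/, coda /∅/ ok → permitted
pu — σ1 onset /p/, coda /∅/ ok → permitted
jip.gaz — σ1 onset /j/, coda /p/ ok; σ2 onset /g/, coda /z/ ok → permitted
Permitted: iz, fa, pu, jip.gaz → 4.

4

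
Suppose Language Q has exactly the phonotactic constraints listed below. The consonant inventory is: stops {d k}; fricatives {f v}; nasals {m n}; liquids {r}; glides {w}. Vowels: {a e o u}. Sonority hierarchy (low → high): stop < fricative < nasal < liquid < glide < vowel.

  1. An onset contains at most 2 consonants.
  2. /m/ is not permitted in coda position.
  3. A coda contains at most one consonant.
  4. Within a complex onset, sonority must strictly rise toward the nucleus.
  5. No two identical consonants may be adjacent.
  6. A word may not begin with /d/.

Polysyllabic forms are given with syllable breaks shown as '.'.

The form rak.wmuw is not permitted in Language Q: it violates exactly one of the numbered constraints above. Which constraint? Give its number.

4

rak.wmuw: syllable 2 onset /wm/: /w/ (glide, 5) → /m/ (nasal, 3) does not rise.
This is a violation of constraint 4: "Within a complex onset, sonority must strictly rise toward the nucleus."
The remaining constraints (1, 2, 3, 5, 6) are satisfied.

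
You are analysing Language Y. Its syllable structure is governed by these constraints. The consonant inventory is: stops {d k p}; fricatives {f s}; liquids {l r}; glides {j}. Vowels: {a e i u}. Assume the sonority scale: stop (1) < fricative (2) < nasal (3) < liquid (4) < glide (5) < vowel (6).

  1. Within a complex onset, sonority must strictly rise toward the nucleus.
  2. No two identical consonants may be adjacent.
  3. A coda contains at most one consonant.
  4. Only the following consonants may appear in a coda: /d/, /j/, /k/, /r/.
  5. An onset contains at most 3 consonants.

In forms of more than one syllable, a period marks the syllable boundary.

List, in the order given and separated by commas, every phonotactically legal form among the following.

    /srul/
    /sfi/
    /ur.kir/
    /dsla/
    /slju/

/ur.kir/, /dsla/, /slju/

/srul/ — violates constraint 4: syllable 1 coda contains /l/, which is not a licensed coda consonant → phonotactically illegal
/sfi/ — violates constraint 1: syllable 1 onset /sf/: /s/ (fricative, 2) → /f/ (fricative, 2) does not rise → phonotactically illegal
/ur.kir/ — σ1 onset /∅/, coda /r/ ok; σ2 onset /k/, coda /r/ ok → phonotactically legal
/dsla/ — σ1 onset /dsl/ (1→2→4 rises), coda /∅/ ok → phonotactically legal
/slju/ — σ1 onset /slj/ (2→4→5 rises), coda /∅/ ok → phonotactically legal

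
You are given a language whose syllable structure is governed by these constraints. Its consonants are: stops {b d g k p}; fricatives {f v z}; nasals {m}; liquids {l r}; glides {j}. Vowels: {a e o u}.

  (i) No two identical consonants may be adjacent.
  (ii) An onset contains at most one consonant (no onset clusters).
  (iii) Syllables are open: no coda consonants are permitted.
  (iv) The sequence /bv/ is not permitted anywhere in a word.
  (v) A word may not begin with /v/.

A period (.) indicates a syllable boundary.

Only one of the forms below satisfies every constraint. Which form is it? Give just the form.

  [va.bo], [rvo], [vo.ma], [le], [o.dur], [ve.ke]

[le]

[va.bo] — violates constraint (v): word begins with /v/ → ill-formed
[rvo] — violates constraint (ii): syllable 1 onset /rv/ has 2 consonants (> 1) → ill-formed
[vo.ma] — violates constraint (v): word begins with /v/ → ill-formed
[le] — σ1 onset /l/, coda /∅/ ok → well-formed
[o.dur] — violates constraint (iii): syllable 2 coda /r/ has 1 consonant (> 0) → ill-formed
[ve.ke] — violates constraint (v): word begins with /v/ → ill-formed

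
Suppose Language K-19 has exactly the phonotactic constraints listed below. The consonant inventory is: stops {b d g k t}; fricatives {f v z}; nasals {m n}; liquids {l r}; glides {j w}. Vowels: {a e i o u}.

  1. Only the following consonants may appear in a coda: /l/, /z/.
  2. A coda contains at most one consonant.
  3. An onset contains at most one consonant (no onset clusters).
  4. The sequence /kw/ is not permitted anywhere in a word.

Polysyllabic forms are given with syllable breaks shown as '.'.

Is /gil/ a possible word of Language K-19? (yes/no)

yes

/gil/ — σ1 onset /g/, coda /l/ ok → well-formed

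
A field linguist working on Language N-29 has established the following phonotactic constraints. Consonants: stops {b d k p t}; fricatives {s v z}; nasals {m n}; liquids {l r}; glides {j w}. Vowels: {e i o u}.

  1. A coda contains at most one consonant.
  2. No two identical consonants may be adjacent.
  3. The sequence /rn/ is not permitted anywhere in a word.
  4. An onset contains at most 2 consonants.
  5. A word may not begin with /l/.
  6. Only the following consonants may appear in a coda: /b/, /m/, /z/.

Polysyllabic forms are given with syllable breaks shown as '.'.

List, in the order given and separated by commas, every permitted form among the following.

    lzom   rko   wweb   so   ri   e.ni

lzom — violates constraint 5: word begins with /l/ → not permitted
rko — σ1 onset /rk/ (2C), coda /∅/ ok → permitted
wweb — violates constraint 2: adjacent identical consonants /ww/ → not permitted
so — σ1 onset /s/, coda /∅/ ok → permitted
ri — σ1 onset /r/, coda /∅/ ok → permitted
e.ni — σ1 onset /∅/, coda /∅/ ok; σ2 onset /n/, coda /∅/ ok → permitted

rko, so, ri, e.ni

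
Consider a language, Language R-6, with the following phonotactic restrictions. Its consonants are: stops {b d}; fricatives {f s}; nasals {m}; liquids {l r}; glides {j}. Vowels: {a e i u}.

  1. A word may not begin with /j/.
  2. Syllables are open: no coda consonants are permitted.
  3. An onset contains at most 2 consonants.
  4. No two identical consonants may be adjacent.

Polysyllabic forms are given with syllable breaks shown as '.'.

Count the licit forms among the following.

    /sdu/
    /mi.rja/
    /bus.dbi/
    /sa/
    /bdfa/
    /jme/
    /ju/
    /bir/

3

/sdu/ — σ1 onset /sd/ (2C), coda /∅/ ok → licit
/mi.rja/ — σ1 onset /m/, coda /∅/ ok; σ2 onset /rj/ (2C), coda /∅/ ok → licit
/bus.dbi/ — violates constraint 2: syllable 1 coda /s/ has 1 consonant (> 0) → illicit
/sa/ — σ1 onset /s/, coda /∅/ ok → licit
/bdfa/ — violates constraint 3: syllable 1 onset /bdf/ has 3 consonants (> 2) → illicit
/jme/ — violates constraint 1: word begins with /j/ → illicit
/ju/ — violates constraint 1: word begins with /j/ → illicit
/bir/ — violates constraint 2: syllable 1 coda /r/ has 1 consonant (> 0) → illicit
Licit: /sdu/, /mi.rja/, /sa/ → 3.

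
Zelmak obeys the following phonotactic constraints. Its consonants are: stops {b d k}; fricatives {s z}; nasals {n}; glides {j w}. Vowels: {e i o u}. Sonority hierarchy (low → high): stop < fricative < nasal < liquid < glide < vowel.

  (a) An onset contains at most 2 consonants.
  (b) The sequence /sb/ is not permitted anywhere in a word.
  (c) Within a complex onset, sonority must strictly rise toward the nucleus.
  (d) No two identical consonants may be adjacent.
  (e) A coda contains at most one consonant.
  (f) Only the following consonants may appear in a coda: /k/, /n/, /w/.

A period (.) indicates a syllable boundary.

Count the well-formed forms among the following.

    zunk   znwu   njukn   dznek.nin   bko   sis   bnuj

zunk — violates constraint (e): syllable 1 coda /nk/ has 2 consonants (> 1) → ill-formed
znwu — violates constraint (a): syllable 1 onset /znw/ has 3 consonants (> 2) → ill-formed
njukn — violates constraint (e): syllable 1 coda /kn/ has 2 consonants (> 1) → ill-formed
dznek.nin — violates constraint (a): syllable 1 onset /dzn/ has 3 consonants (> 2) → ill-formed
bko — violates constraint (c): syllable 1 onset /bk/: /b/ (stop, 1) → /k/ (stop, 1) does not rise → ill-formed
sis — violates constraint (f): syllable 1 coda contains /s/, which is not a licensed coda consonant → ill-formed
bnuj — violates constraint (f): syllable 1 coda contains /j/, which is not a licensed coda consonant → ill-formed
No form is well-formed → 0.

0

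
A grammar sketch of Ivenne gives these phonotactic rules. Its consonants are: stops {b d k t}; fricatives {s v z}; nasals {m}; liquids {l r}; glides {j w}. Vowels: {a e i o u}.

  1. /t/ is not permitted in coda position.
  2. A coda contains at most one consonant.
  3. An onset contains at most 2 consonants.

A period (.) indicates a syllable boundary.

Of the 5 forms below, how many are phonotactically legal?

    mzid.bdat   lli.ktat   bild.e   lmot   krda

0

mzid.bdat — violates constraint 1: syllable 2 coda contains /t/ → phonotactically illegal
lli.ktat — violates constraint 1: syllable 2 coda contains /t/ → phonotactically illegal
bild.e — violates constraint 2: syllable 1 coda /ld/ has 2 consonants (> 1) → phonotactically illegal
lmot — violates constraint 1: syllable 1 coda contains /t/ → phonotactically illegal
krda — violates constraint 3: syllable 1 onset /krd/ has 3 consonants (> 2) → phonotactically illegal
No form is phonotactically legal → 0.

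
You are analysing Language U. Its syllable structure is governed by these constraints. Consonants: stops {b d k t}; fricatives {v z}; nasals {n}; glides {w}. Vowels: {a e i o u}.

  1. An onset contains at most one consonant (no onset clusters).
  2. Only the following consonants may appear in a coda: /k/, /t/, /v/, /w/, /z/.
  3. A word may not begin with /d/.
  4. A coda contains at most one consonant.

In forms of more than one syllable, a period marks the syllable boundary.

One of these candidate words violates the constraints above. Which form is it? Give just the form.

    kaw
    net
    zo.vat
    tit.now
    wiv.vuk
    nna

nna

kaw — σ1 onset /k/, coda /w/ ok → permitted
net — σ1 onset /n/, coda /t/ ok → permitted
zo.vat — σ1 onset /z/, coda /∅/ ok; σ2 onset /v/, coda /t/ ok → permitted
tit.now — σ1 onset /t/, coda /t/ ok; σ2 onset /n/, coda /w/ ok → permitted
wiv.vuk — σ1 onset /w/, coda /v/ ok; σ2 onset /v/, coda /k/ ok → permitted
nna — violates constraint 1: syllable 1 onset /nn/ has 2 consonants (> 1) → not permitted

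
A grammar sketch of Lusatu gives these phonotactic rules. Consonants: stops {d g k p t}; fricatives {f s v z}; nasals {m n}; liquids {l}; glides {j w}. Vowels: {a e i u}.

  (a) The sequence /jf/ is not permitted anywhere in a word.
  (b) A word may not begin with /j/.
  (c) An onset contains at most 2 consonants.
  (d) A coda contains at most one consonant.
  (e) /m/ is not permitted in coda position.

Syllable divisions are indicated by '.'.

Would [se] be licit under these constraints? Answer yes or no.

yes

[se] — σ1 onset /s/, coda /∅/ ok → licit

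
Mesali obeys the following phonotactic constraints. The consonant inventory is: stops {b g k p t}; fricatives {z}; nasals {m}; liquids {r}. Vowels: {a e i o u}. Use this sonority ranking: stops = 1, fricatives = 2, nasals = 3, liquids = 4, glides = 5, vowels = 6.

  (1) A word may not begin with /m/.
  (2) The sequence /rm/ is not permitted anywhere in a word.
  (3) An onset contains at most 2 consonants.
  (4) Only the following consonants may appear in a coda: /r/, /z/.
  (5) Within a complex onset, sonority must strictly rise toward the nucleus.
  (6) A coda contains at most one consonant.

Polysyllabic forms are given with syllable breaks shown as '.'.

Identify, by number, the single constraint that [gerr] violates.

6

[gerr]: syllable 1 coda /rr/ has 2 consonants (> 1).
This is a violation of constraint 6: "A coda contains at most one consonant."
The remaining constraints (1, 2, 3, 4, 5) are satisfied.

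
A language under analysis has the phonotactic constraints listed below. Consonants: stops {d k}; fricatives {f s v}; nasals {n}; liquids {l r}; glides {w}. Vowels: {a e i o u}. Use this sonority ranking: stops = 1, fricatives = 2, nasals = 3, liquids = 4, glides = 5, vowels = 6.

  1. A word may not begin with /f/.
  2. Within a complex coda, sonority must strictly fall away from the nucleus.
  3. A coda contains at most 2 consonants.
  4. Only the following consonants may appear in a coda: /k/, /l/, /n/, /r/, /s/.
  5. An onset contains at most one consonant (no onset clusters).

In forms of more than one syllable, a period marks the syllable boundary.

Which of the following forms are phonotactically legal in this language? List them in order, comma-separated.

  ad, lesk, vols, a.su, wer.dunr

ad — violates constraint 4: syllable 1 coda contains /d/, which is not a licensed coda consonant → phonotactically illegal
lesk — σ1 onset /l/, coda /sk/ (2→1 falls) ok → phonotactically legal
vols — σ1 onset /v/, coda /ls/ (4→2 falls) ok → phonotactically legal
a.su — σ1 onset /∅/, coda /∅/ ok; σ2 onset /s/, coda /∅/ ok → phonotactically legal
wer.dunr — violates constraint 2: syllable 2 coda /nr/: /n/ (nasal, 3) → /r/ (liquid, 4) does not fall → phonotactically illegal

lesk, vols, a.su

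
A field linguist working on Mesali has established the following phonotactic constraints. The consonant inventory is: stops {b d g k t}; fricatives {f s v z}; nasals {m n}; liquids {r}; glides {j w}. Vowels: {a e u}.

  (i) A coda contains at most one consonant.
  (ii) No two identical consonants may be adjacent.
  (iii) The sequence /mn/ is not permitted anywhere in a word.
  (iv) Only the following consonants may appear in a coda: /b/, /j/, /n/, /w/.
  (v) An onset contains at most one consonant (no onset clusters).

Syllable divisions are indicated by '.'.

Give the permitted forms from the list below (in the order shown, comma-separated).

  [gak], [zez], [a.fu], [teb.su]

[gak] — violates constraint (iv): syllable 1 coda contains /k/, which is not a licensed coda consonant → not permitted
[zez] — violates constraint (iv): syllable 1 coda contains /z/, which is not a licensed coda consonant → not permitted
[a.fu] — σ1 onset /∅/, coda /∅/ ok; σ2 onset /f/, coda /∅/ ok → permitted
[teb.su] — σ1 onset /t/, coda /b/ ok; σ2 onset /s/, coda /∅/ ok → permitted

[a.fu], [teb.su]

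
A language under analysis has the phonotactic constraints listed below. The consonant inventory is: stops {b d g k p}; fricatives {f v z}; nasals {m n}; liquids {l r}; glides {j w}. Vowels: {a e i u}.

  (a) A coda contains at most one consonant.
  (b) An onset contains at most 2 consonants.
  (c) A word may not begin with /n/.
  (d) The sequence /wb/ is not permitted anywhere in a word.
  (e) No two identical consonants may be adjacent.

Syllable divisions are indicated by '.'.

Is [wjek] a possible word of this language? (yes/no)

yes

[wjek] — σ1 onset /wj/ (2C), coda /k/ ok → licit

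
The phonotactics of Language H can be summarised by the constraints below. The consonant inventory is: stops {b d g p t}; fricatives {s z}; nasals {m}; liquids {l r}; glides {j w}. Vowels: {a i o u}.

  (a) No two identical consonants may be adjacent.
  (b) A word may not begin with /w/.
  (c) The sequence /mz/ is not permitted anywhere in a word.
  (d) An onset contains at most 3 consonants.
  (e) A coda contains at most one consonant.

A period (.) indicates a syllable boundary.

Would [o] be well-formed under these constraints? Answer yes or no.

yes

[o] — σ1 onset /∅/, coda /∅/ ok → well-formed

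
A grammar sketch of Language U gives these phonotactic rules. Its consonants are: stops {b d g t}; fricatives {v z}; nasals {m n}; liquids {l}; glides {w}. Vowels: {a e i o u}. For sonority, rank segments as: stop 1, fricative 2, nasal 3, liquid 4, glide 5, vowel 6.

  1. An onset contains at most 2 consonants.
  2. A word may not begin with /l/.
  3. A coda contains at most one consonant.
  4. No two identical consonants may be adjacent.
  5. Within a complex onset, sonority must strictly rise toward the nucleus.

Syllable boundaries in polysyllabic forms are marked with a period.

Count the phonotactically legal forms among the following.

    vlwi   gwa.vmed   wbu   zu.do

vlwi — violates constraint 1: syllable 1 onset /vlw/ has 3 consonants (> 2) → phonotactically illegal
gwa.vmed — σ1 onset /gw/ (1→5 rises), coda /∅/ ok; σ2 onset /vm/ (2→3 rises), coda /d/ ok → phonotactically legal
wbu — violates constraint 5: syllable 1 onset /wb/: /w/ (glide, 5) → /b/ (stop, 1) does not rise → phonotactically illegal
zu.do — σ1 onset /z/, coda /∅/ ok; σ2 onset /d/, coda /∅/ ok → phonotactically legal
Phonotactically legal: gwa.vmed, zu.do → 2.

2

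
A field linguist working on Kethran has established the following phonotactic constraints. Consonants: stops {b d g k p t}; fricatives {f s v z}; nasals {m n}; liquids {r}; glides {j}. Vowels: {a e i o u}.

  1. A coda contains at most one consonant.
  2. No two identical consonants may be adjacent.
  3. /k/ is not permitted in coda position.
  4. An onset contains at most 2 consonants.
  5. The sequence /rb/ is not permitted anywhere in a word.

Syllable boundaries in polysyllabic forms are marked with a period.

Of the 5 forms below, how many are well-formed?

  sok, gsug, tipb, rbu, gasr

sok — violates constraint 3: syllable 1 coda contains /k/ → ill-formed
gsug — σ1 onset /gs/ (2C), coda /g/ ok → well-formed
tipb — violates constraint 1: syllable 1 coda /pb/ has 2 consonants (> 1) → ill-formed
rbu — violates constraint 5: contains banned sequence /rb/ → ill-formed
gasr — violates constraint 1: syllable 1 coda /sr/ has 2 consonants (> 1) → ill-formed
Well-formed: gsug → 1.

1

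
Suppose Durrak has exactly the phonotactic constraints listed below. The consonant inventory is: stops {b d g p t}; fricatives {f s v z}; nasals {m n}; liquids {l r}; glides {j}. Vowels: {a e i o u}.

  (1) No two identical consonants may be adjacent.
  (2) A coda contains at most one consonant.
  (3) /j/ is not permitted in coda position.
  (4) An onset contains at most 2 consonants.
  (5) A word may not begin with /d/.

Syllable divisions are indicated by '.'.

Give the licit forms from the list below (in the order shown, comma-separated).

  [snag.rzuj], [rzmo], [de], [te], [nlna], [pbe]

[te], [pbe]

[snag.rzuj] — violates constraint 3: syllable 2 coda contains /j/ → illicit
[rzmo] — violates constraint 4: syllable 1 onset /rzm/ has 3 consonants (> 2) → illicit
[de] — violates constraint 5: word begins with /d/ → illicit
[te] — σ1 onset /t/, coda /∅/ ok → licit
[nlna] — violates constraint 4: syllable 1 onset /nln/ has 3 consonants (> 2) → illicit
[pbe] — σ1 onset /pb/ (2C), coda /∅/ ok → licit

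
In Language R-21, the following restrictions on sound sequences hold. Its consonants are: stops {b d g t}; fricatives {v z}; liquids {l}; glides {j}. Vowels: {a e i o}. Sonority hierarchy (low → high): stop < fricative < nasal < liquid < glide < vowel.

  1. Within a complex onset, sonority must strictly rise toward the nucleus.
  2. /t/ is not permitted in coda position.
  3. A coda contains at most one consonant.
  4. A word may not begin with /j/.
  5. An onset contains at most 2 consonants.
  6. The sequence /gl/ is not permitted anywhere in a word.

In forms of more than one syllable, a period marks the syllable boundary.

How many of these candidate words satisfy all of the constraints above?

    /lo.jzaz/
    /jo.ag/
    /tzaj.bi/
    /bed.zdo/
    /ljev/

/lo.jzaz/ — violates constraint 1: syllable 2 onset /jz/: /j/ (glide, 5) → /z/ (fricative, 2) does not rise → not permitted
/jo.ag/ — violates constraint 4: word begins with /j/ → not permitted
/tzaj.bi/ — σ1 onset /tz/ (1→2 rises), coda /j/ ok; σ2 onset /b/, coda /∅/ ok → permitted
/bed.zdo/ — violates constraint 1: syllable 2 onset /zd/: /z/ (fricative, 2) → /d/ (stop, 1) does not rise → not permitted
/ljev/ — σ1 onset /lj/ (4→5 rises), coda /v/ ok → permitted
Permitted: /tzaj.bi/, /ljev/ → 2.

2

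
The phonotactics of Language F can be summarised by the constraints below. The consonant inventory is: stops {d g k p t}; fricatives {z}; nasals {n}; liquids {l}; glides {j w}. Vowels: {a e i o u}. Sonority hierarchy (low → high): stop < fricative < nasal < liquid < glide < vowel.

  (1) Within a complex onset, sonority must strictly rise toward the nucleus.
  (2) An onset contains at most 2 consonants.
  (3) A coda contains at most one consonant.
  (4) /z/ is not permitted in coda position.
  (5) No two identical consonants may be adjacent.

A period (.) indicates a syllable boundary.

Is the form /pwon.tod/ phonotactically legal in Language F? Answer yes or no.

/pwon.tod/ — σ1 onset /pw/ (1→5 rises), coda /n/ ok; σ2 onset /t/, coda /d/ ok → phonotactically legal

yes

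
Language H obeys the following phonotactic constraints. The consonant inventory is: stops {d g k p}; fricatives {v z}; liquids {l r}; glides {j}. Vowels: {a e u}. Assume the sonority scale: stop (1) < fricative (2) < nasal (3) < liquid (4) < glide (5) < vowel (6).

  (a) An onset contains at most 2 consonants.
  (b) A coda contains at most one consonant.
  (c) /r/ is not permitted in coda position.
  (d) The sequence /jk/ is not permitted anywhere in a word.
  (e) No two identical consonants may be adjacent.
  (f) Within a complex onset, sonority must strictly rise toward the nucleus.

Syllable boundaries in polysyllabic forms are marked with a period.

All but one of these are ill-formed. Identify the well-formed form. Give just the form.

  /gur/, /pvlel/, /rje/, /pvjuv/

/rje/

/gur/ — violates constraint (c): syllable 1 coda contains /r/ → ill-formed
/pvlel/ — violates constraint (a): syllable 1 onset /pvl/ has 3 consonants (> 2) → ill-formed
/rje/ — σ1 onset /rj/ (4→5 rises), coda /∅/ ok → well-formed
/pvjuv/ — violates constraint (a): syllable 1 onset /pvj/ has 3 consonants (> 2) → ill-formed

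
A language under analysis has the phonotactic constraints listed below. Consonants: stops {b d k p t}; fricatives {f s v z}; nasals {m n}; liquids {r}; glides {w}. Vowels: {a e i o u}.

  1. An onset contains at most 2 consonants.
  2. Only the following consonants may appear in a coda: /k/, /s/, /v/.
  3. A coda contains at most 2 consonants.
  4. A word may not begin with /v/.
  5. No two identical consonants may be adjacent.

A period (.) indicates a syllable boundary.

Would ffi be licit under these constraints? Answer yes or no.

ffi — violates constraint 5: adjacent identical consonants /ff/ → illicit

no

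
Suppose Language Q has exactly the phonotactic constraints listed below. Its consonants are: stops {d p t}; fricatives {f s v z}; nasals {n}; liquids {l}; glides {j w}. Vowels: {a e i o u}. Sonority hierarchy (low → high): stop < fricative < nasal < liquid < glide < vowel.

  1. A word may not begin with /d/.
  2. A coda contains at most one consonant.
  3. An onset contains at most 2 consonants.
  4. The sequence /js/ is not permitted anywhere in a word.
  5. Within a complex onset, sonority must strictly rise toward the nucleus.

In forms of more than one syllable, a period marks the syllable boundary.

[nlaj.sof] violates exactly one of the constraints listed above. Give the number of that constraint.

[nlaj.sof]: contains banned sequence /js/.
This is a violation of constraint 4: "The sequence /js/ is not permitted anywhere in a word."
The remaining constraints (1, 2, 3, 5) are satisfied.

4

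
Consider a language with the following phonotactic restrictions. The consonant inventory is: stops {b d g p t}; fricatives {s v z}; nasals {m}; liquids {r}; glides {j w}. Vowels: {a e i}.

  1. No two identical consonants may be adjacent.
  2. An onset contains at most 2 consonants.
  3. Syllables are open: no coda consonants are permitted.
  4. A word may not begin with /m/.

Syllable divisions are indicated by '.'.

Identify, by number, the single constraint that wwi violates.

wwi: adjacent identical consonants /ww/.
This is a violation of constraint 1: "No two identical consonants may be adjacent."
The remaining constraints (2, 3, 4) are satisfied.

1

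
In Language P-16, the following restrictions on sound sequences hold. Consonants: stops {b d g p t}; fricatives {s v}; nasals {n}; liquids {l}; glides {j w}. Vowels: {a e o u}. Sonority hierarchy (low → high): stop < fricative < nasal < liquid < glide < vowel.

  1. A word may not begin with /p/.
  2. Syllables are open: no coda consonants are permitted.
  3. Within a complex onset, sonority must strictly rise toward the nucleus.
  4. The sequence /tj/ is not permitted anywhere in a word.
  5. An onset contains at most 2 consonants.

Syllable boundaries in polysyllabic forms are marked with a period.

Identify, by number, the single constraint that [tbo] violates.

3

[tbo]: syllable 1 onset /tb/: /t/ (stop, 1) → /b/ (stop, 1) does not rise.
This is a violation of constraint 3: "Within a complex onset, sonority must strictly rise toward the nucleus."
The remaining constraints (1, 2, 4, 5) are satisfied.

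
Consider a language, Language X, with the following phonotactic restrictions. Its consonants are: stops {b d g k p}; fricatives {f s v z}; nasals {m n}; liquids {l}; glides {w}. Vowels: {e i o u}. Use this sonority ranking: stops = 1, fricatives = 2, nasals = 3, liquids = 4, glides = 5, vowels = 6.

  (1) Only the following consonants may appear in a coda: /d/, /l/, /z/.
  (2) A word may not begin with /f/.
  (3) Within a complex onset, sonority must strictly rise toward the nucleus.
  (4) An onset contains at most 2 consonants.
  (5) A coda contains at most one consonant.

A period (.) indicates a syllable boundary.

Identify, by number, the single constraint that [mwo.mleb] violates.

[mwo.mleb]: syllable 2 coda contains /b/, which is not a licensed coda consonant.
This is a violation of constraint 1: "Only the following consonants may appear in a coda: /d/, /l/, /z/."
The remaining constraints (2, 3, 4, 5) are satisfied.

1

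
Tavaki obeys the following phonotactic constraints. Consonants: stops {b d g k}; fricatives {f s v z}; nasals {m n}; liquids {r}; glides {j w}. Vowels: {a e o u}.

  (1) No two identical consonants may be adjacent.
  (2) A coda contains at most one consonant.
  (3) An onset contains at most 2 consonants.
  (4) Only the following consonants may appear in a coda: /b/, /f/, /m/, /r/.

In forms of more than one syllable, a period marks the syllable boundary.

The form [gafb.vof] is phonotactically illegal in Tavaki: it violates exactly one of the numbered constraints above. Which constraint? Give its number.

2

[gafb.vof]: syllable 1 coda /fb/ has 2 consonants (> 1).
This is a violation of constraint 2: "A coda contains at most one consonant."
The remaining constraints (1, 3, 4) are satisfied.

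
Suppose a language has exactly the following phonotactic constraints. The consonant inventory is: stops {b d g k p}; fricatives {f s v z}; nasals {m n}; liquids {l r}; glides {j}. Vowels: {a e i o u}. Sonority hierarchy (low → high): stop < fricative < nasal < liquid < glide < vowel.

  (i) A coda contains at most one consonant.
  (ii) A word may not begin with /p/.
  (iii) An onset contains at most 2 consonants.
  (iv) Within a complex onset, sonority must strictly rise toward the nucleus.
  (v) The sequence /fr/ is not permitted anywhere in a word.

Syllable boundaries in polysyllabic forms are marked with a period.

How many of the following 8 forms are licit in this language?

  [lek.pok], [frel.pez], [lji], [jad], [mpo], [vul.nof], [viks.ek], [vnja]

4

[lek.pok] — σ1 onset /l/, coda /k/ ok; σ2 onset /p/, coda /k/ ok → licit
[frel.pez] — violates constraint (v): contains banned sequence /fr/ → illicit
[lji] — σ1 onset /lj/ (4→5 rises), coda /∅/ ok → licit
[jad] — σ1 onset /j/, coda /d/ ok → licit
[mpo] — violates constraint (iv): syllable 1 onset /mp/: /m/ (nasal, 3) → /p/ (stop, 1) does not rise → illicit
[vul.nof] — σ1 onset /v/, coda /l/ ok; σ2 onset /n/, coda /f/ ok → licit
[viks.ek] — violates constraint (i): syllable 1 coda /ks/ has 2 consonants (> 1) → illicit
[vnja] — violates constraint (iii): syllable 1 onset /vnj/ has 3 consonants (> 2) → illicit
Licit: [lek.pok], [lji], [jad], [vul.nof] → 4.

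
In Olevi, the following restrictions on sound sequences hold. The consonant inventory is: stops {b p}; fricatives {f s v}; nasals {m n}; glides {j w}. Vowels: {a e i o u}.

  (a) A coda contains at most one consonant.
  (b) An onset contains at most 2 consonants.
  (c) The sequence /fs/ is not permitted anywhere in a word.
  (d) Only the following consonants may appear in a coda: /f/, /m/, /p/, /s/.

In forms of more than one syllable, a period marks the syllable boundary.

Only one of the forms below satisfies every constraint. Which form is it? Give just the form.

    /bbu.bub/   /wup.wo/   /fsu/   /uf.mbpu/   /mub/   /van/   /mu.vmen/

/bbu.bub/ — violates constraint (d): syllable 2 coda contains /b/, which is not a licensed coda consonant → illicit
/wup.wo/ — σ1 onset /w/, coda /p/ ok; σ2 onset /w/, coda /∅/ ok → licit
/fsu/ — violates constraint (c): contains banned sequence /fs/ → illicit
/uf.mbpu/ — violates constraint (b): syllable 2 onset /mbp/ has 3 consonants (> 2) → illicit
/mub/ — violates constraint (d): syllable 1 coda contains /b/, which is not a licensed coda consonant → illicit
/van/ — violates constraint (d): syllable 1 coda contains /n/, which is not a licensed coda consonant → illicit
/mu.vmen/ — violates constraint (d): syllable 2 coda contains /n/, which is not a licensed coda consonant → illicit

/wup.wo/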